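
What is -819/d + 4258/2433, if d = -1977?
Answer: 3470231/1603347 ≈ 2.1644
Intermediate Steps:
-819/d + 4258/2433 = -819/(-1977) + 4258/2433 = -819*(-1/1977) + 4258*(1/2433) = 273/659 + 4258/2433 = 3470231/1603347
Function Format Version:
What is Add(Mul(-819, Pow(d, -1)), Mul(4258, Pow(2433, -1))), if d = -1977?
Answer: Rational(3470231, 1603347) ≈ 2.1644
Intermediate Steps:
Add(Mul(-819, Pow(d, -1)), Mul(4258, Pow(2433, -1))) = Add(Mul(-819, Pow(-1977, -1)), Mul(4258, Pow(2433, -1))) = Add(Mul(-819, Rational(-1, 1977)), Mul(4258, Rational(1, 2433))) = Add(Rational(273, 659), Rational(4258, 2433)) = Rational(3470231, 1603347)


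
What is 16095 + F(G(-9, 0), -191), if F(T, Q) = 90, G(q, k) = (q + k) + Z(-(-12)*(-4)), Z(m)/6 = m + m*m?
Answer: 16185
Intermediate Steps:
Z(m) = 6*m + 6*m² (Z(m) = 6*(m + m*m) = 6*(m + m²) = 6*m + 6*m²)
G(q, k) = 13536 + k + q (G(q, k) = (q + k) + 6*(-(-12)*(-4))*(1 - (-12)*(-4)) = (k + q) + 6*(-4*12)*(1 - 4*12) = (k + q) + 6*(-48)*(1 - 48) = (k + q) + 6*(-48)*(-47) = (k + q) + 13536 = 13536 + k + q)
16095 + F(G(-9, 0), -191) = 16095 + 90 = 16185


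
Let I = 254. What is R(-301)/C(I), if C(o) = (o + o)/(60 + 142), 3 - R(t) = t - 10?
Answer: 15857/127 ≈ 124.86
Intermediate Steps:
R(t) = 13 - t (R(t) = 3 - (t - 10) = 3 - (-10 + t) = 3 + (10 - t) = 13 - t)
C(o) = o/101 (C(o) = (2*o)/202 = (2*o)*(1/202) = o/101)
R(-301)/C(I) = (13 - 1*(-301))/(((1/101)*254)) = (13 + 301)/(254/101) = 314*(101/254) = 15857/127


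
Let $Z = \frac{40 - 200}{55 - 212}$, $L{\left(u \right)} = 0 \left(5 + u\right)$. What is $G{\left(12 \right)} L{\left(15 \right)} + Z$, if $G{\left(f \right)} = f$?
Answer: $\frac{160}{157} \approx 1.0191$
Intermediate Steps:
$L{\left(u \right)} = 0$
$Z = \frac{160}{157}$ ($Z = - \frac{160}{-157} = \left(-160\right) \left(- \frac{1}{157}\right) = \frac{160}{157} \approx 1.0191$)
$G{\left(12 \right)} L{\left(15 \right)} + Z = 12 \cdot 0 + \frac{160}{157} = 0 + \frac{160}{157} = \frac{160}{157}$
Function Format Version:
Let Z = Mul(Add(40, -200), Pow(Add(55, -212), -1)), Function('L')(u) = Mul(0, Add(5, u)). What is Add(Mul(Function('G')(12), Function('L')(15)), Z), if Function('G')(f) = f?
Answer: Rational(160, 157) ≈ 1.0191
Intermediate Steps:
Function('L')(u) = 0
Z = Rational(160, 157) (Z = Mul(-160, Pow(-157, -1)) = Mul(-160, Rational(-1, 157)) = Rational(160, 157) ≈ 1.0191)
Add(Mul(Function('G')(12), Function('L')(15)), Z) = Add(Mul(12, 0), Rational(160, 157)) = Add(0, Rational(160, 157)) = Rational(160, 157)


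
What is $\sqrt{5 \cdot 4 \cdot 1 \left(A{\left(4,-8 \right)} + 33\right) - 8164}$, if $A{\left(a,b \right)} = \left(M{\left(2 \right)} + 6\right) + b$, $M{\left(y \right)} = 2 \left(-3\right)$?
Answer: $4 i \sqrt{479} \approx 87.544 i$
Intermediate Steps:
$M{\left(y \right)} = -6$
$A{\left(a,b \right)} = b$ ($A{\left(a,b \right)} = \left(-6 + 6\right) + b = 0 + b = b$)
$\sqrt{5 \cdot 4 \cdot 1 \left(A{\left(4,-8 \right)} + 33\right) - 8164} = \sqrt{5 \cdot 4 \cdot 1 \left(-8 + 33\right) - 8164} = \sqrt{20 \cdot 1 \cdot 25 - 8164} = \sqrt{20 \cdot 25 - 8164} = \sqrt{500 - 8164} = \sqrt{-7664} = 4 i \sqrt{479}$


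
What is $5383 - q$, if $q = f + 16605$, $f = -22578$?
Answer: $11356$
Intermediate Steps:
$q = -5973$ ($q = -22578 + 16605 = -5973$)
$5383 - q = 5383 - -5973 = 5383 + 5973 = 11356$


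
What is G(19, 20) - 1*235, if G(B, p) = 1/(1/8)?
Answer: -227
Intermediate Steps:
G(B, p) = 8 (G(B, p) = 1/(1/8) = 8)
G(19, 20) - 1*235 = 8 - 1*235 = 8 - 235 = -227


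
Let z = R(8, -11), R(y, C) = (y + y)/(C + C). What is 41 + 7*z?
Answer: 395/11 ≈ 35.909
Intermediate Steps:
R(y, C) = y/C (R(y, C) = (2*y)/((2*C)) = (2*y)*(1/(2*C)) = y/C)
z = -8/11 (z = 8/(-11) = 8*(-1/11) = -8/11 ≈ -0.72727)
41 + 7*z = 41 + 7*(-8/11) = 41 - 56/11 = 395/11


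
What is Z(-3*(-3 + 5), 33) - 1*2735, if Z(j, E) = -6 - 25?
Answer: -2766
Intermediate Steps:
Z(j, E) = -31
Z(-3*(-3 + 5), 33) - 1*2735 = -31 - 1*2735 = -31 - 2735 = -2766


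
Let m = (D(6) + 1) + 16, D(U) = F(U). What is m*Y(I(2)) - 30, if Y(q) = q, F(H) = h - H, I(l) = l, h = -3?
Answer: -14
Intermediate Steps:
F(H) = -3 - H
D(U) = -3 - U
m = 8 (m = ((-3 - 1*6) + 1) + 16 = ((-3 - 6) + 1) + 16 = (-9 + 1) + 16 = -8 + 16 = 8)
m*Y(I(2)) - 30 = 8*2 - 30 = 16 - 30 = -14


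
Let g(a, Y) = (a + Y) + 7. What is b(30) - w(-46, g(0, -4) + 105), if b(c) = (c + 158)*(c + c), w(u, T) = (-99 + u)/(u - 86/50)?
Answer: 13453415/1193 ≈ 11277.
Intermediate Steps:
g(a, Y) = 7 + Y + a (g(a, Y) = (Y + a) + 7 = 7 + Y + a)
w(u, T) = (-99 + u)/(-43/25 + u) (w(u, T) = (-99 + u)/(u - 86*1/50) = (-99 + u)/(u - 43/25) = (-99 + u)/(-43/25 + u))
b(c) = 2*c*(158 + c) (b(c) = (158 + c)*(2*c) = 2*c*(158 + c))
b(30) - w(-46, g(0, -4) + 105) = 2*30*(158 + 30) - 25*(-99 - 46)/(-43 + 25*(-46)) = 2*30*188 - 25*(-145)/(-43 - 1150) = 11280 - 25*(-145)/(-1193) = 11280 - 25*(-1)*(-145)/1193 = 11280 - 1*3625/1193 = 11280 - 3625/1193 = 13453415/1193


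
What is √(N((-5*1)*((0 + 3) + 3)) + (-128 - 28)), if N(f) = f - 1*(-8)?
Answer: I*√178 ≈ 13.342*I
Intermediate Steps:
N(f) = 8 + f (N(f) = f + 8 = 8 + f)
√(N((-5*1)*((0 + 3) + 3)) + (-128 - 28)) = √((8 + (-5*1)*((0 + 3) + 3)) + (-128 - 28)) = √((8 - 5*(3 + 3)) - 156) = √((8 - 5*6) - 156) = √((8 - 30) - 156) = √(-22 - 156) = √(-178) = I*√178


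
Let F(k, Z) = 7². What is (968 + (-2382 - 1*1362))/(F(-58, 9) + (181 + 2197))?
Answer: -2776/2427 ≈ -1.1438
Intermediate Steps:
F(k, Z) = 49
(968 + (-2382 - 1*1362))/(F(-58, 9) + (181 + 2197)) = (968 + (-2382 - 1*1362))/(49 + (181 + 2197)) = (968 + (-2382 - 1362))/(49 + 2378) = (968 - 3744)/2427 = -2776*1/2427 = -2776/2427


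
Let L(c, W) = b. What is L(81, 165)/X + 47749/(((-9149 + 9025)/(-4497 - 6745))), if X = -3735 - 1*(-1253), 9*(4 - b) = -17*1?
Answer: 1498863766079/346239 ≈ 4.3290e+6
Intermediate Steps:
b = 53/9 (b = 4 - (-17)/9 = 4 - 1/9*(-17) = 4 + 17/9 = 53/9 ≈ 5.8889)
X = -2482 (X = -3735 + 1253 = -2482)
L(c, W) = 53/9
L(81, 165)/X + 47749/(((-9149 + 9025)/(-4497 - 6745))) = (53/9)/(-2482) + 47749/(((-9149 + 9025)/(-4497 - 6745))) = (53/9)*(-1/2482) + 47749/((-124/(-11242))) = -53/22338 + 47749/((-124*(-1/11242))) = -53/22338 + 47749/(62/5621) = -53/22338 + 47749*(5621/62) = -53/22338 + 268397129/62 = 1498863766079/346239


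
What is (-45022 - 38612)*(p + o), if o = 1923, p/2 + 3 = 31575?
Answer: -5441813478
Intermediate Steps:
p = 63144 (p = -6 + 2*31575 = -6 + 63150 = 63144)
(-45022 - 38612)*(p + o) = (-45022 - 38612)*(63144 + 1923) = -83634*65067 = -5441813478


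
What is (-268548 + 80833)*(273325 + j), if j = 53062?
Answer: -61267735705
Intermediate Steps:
(-268548 + 80833)*(273325 + j) = (-268548 + 80833)*(273325 + 53062) = -187715*326387 = -61267735705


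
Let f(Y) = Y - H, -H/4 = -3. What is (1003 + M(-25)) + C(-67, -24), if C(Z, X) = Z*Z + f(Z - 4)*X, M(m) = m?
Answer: 7459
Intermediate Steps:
H = 12 (H = -4*(-3) = 12)
f(Y) = -12 + Y (f(Y) = Y - 1*12 = Y - 12 = -12 + Y)
C(Z, X) = Z² + X*(-16 + Z) (C(Z, X) = Z*Z + (-12 + (Z - 4))*X = Z² + (-12 + (-4 + Z))*X = Z² + (-16 + Z)*X = Z² + X*(-16 + Z))
(1003 + M(-25)) + C(-67, -24) = (1003 - 25) + ((-67)² - 24*(-16 - 67)) = 978 + (4489 - 24*(-83)) = 978 + (4489 + 1992) = 978 + 6481 = 7459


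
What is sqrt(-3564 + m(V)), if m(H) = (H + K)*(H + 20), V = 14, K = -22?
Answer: 2*I*sqrt(959) ≈ 61.935*I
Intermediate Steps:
m(H) = (-22 + H)*(20 + H) (m(H) = (H - 22)*(H + 20) = (-22 + H)*(20 + H))
sqrt(-3564 + m(V)) = sqrt(-3564 + (-440 + 14**2 - 2*14)) = sqrt(-3564 + (-440 + 196 - 28)) = sqrt(-3564 - 272) = sqrt(-3836) = 2*I*sqrt(959)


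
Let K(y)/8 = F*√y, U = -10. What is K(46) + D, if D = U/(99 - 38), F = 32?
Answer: -10/61 + 256*√46 ≈ 1736.1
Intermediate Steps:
K(y) = 256*√y (K(y) = 8*(32*√y) = 256*√y)
D = -10/61 (D = -10/(99 - 38) = -10/61 ≈ -0.16393)
K(46) + D = 256*√46 - 10/61 = -10/61 + 256*√46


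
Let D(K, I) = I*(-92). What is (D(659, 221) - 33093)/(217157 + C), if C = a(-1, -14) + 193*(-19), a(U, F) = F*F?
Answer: -53425/213686 ≈ -0.25002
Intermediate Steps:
a(U, F) = F²
C = -3471 (C = (-14)² + 193*(-19) = 196 - 3667 = -3471)
D(K, I) = -92*I
(D(659, 221) - 33093)/(217157 + C) = (-92*221 - 33093)/(217157 - 3471) = (-20332 - 33093)/213686 = -53425*1/213686 = -53425/213686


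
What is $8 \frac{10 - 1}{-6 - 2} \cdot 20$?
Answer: $-180$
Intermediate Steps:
$8 \frac{10 - 1}{-6 - 2} \cdot 20 = 8 \frac{9}{-8} \cdot 20 = 8 \cdot 9 \left(- \frac{1}{8}\right) 20 = 8 \left(- \frac{9}{8}\right) 20 = \left(-9\right) 20 = -180$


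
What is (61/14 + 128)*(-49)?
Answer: -12971/2 ≈ -6485.5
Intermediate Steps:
(61/14 + 128)*(-49) = (1853/14)*(-49) = -12971/2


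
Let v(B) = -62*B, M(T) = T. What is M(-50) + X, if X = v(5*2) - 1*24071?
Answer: -24741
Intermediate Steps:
X = -24691 (X = -310*2 - 1*24071 = -62*10 - 24071 = -620 - 24071 = -24691)
M(-50) + X = -50 - 24691 = -24741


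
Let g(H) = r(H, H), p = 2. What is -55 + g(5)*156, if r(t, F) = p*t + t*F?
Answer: 5405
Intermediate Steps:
r(t, F) = 2*t + F*t (r(t, F) = 2*t + t*F = 2*t + F*t)
g(H) = H*(2 + H)
-55 + g(5)*156 = -55 + (5*(2 + 5))*156 = -55 + (5*7)*156 = -55 + 35*156 = -55 + 5460 = 5405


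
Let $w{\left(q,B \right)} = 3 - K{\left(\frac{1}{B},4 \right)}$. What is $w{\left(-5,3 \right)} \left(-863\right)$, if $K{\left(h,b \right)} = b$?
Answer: $863$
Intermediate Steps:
$w{\left(q,B \right)} = -1$ ($w{\left(q,B \right)} = 3 - 4 = -1$)
$w{\left(-5,3 \right)} \left(-863\right) = \left(-1\right) \left(-863\right) = 863$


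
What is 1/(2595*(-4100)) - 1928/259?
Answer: -20512956259/2755630500 ≈ -7.4440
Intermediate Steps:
1/(2595*(-4100)) - 1928/259 = (1/2595)*(-1/4100) - 1928*1/259 = -1/10639500 - 1928/259 = -20512956259/2755630500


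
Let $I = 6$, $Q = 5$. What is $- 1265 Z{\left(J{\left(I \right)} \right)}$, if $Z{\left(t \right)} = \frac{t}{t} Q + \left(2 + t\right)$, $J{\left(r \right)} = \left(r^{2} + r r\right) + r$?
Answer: $-107525$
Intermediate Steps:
$J{\left(r \right)} = r + 2 r^{2}$ ($J{\left(r \right)} = \left(r^{2} + r^{2}\right) + r = 2 r^{2} + r = r + 2 r^{2}$)
$Z{\left(t \right)} = 7 + t$ ($Z{\left(t \right)} = \frac{t}{t} 5 + \left(2 + t\right) = 1 \cdot 5 + \left(2 + t\right) = 5 + \left(2 + t\right) = 7 + t$)
$- 1265 Z{\left(J{\left(I \right)} \right)} = - 1265 \left(7 + 6 \left(1 + 2 \cdot 6\right)\right) = - 1265 \left(7 + 6 \left(1 + 12\right)\right) = - 1265 \left(7 + 6 \cdot 13\right) = - 1265 \left(7 + 78\right) = \left(-1265\right) 85 = -107525$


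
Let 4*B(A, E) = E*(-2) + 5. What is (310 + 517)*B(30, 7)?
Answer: -7443/4 ≈ -1860.8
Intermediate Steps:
B(A, E) = 5/4 - E/2 (B(A, E) = (E*(-2) + 5)/4 = (-2*E + 5)/4 = (5 - 2*E)/4 = 5/4 - E/2)
(310 + 517)*B(30, 7) = (310 + 517)*(5/4 - ½*7) = 827*(5/4 - 7/2) = 827*(-9/4) = -7443/4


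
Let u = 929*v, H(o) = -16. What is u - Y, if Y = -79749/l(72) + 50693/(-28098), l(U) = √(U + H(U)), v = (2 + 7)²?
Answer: 2114397095/28098 + 79749*√14/28 ≈ 85908.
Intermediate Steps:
v = 81 (v = 9² = 81)
l(U) = √(-16 + U) (l(U) = √(U - 16) = √(-16 + U))
Y = -50693/28098 - 79749*√14/28 (Y = -79749/√(-16 + 72) + 50693/(-28098) = -79749*√14/28 + 50693*(-1/28098) = -79749*√14/28 - 50693/28098 = -50693/28098 - 79749*√14/28 ≈ -10659.)
u = 75249 (u = 929*81 = 75249)
u - Y = 75249 - (-50693/28098 - 79749*√14/28) = 75249 + (50693/28098 + 79749*√14/28) = 2114397095/28098 + 79749*√14/28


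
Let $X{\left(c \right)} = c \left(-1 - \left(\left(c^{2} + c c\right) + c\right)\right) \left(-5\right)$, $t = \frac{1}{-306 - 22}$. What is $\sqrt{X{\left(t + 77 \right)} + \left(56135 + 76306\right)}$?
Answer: $\frac{\sqrt{3419672753500031}}{26896} \approx 2174.2$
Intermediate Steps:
$t = - \frac{1}{328}$ ($t = \frac{1}{-328} = - \frac{1}{328} \approx -0.0030488$)
$X{\left(c \right)} = - 5 c \left(-1 - c - 2 c^{2}\right)$ ($X{\left(c \right)} = c \left(-1 - \left(\left(c^{2} + c^{2}\right) + c\right)\right) \left(-5\right) = c \left(-1 - \left(2 c^{2} + c\right)\right) \left(-5\right) = c \left(-1 - \left(c + 2 c^{2}\right)\right) \left(-5\right) = c \left(-1 - c - 2 c^{2}\right) \left(-5\right) = - 5 c \left(-1 - c - 2 c^{2}\right)$)
$\sqrt{X{\left(t + 77 \right)} + \left(56135 + 76306\right)} = \sqrt{5 \left(- \frac{1}{328} + 77\right) \left(1 + \left(- \frac{1}{328} + 77\right) + 2 \left(- \frac{1}{328} + 77\right)^{2}\right) + \left(56135 + 76306\right)} = \sqrt{5 \cdot \frac{25255}{328} \left(1 + \frac{25255}{328} + 2 \left(\frac{25255}{328}\right)^{2}\right) + 132441} = \sqrt{5 \cdot \frac{25255}{328} \left(1 + \frac{25255}{328} + 2 \cdot \frac{637815025}{107584}\right) + 132441} = \sqrt{5 \cdot \frac{25255}{328} \left(1 + \frac{25255}{328} + \frac{637815025}{53792}\right) + 132441} = \sqrt{5 \cdot \frac{25255}{328} \cdot \frac{642010637}{53792} + 132441} = \sqrt{\frac{81069893187175}{17643776} + 132441} = \sqrt{\frac{83406652524391}{17643776}} = \frac{\sqrt{3419672753500031}}{26896}$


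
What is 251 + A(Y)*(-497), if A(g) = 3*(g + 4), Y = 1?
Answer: -7204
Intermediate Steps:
A(g) = 12 + 3*g (A(g) = 3*(4 + g) = 12 + 3*g)
251 + A(Y)*(-497) = 251 + (12 + 3*1)*(-497) = 251 + (12 + 3)*(-497) = 251 + 15*(-497) = 251 - 7455 = -7204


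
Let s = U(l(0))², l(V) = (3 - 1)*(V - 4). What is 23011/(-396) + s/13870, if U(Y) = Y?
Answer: -159568613/2746260 ≈ -58.104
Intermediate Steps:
l(V) = -8 + 2*V (l(V) = 2*(-4 + V) = -8 + 2*V)
s = 64 (s = (-8 + 2*0)² = (-8 + 0)² = (-8)² = 64)
23011/(-396) + s/13870 = 23011/(-396) + 64/13870 = 23011*(-1/396) + 64*(1/13870) = -23011/396 + 32/6935 = -159568613/2746260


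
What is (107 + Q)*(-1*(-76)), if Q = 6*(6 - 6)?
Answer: 8132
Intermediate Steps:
Q = 0 (Q = 6*0 = 0)
(107 + Q)*(-1*(-76)) = (107 + 0)*(-1*(-76)) = 107*76 = 8132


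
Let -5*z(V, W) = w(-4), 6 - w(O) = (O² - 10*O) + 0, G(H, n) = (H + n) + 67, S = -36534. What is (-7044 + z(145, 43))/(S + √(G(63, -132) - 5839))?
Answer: 85660052/444912999 + 7034*I*√649/444912999 ≈ 0.19253 + 0.00040276*I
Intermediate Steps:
G(H, n) = 67 + H + n
w(O) = 6 - O² + 10*O (w(O) = 6 - ((O² - 10*O) + 0) = 6 - (O² - 10*O) = 6 + (-O² + 10*O) = 6 - O² + 10*O)
z(V, W) = 10 (z(V, W) = -(6 - 1*(-4)² + 10*(-4))/5 = -(6 - 1*16 - 40)/5 = -(6 - 16 - 40)/5 = -⅕*(-50) = 10)
(-7044 + z(145, 43))/(S + √(G(63, -132) - 5839)) = (-7044 + 10)/(-36534 + √((67 + 63 - 132) - 5839)) = -7034/(-36534 + √(-2 - 5839)) = -7034/(-36534 + √(-5841)) = -7034/(-36534 + 3*I*√649)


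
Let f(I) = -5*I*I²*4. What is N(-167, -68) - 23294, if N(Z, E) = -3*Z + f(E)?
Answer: 6265847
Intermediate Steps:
f(I) = -20*I³ (f(I) = -5*I³*4 = -20*I³)
N(Z, E) = -20*E³ - 3*Z (N(Z, E) = -3*Z - 20*E³ = -20*E³ - 3*Z)
N(-167, -68) - 23294 = (-20*(-68)³ - 3*(-167)) - 23294 = (-20*(-314432) + 501) - 23294 = (6288640 + 501) - 23294 = 6289141 - 23294 = 6265847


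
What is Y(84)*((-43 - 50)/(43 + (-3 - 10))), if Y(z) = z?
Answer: -1302/5 ≈ -260.40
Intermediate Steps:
Y(84)*((-43 - 50)/(43 + (-3 - 10))) = 84*((-43 - 50)/(43 + (-3 - 10))) = 84*(-93/(43 - 13)) = 84*(-93/30) = 84*(-93*1/30) = 84*(-31/10) = -1302/5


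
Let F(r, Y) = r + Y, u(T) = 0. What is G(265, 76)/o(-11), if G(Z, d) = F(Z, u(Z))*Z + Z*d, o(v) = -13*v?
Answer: 8215/13 ≈ 631.92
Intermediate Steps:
F(r, Y) = Y + r
G(Z, d) = Z² + Z*d (G(Z, d) = (0 + Z)*Z + Z*d = Z*Z + Z*d = Z² + Z*d)
G(265, 76)/o(-11) = (265*(265 + 76))/((-13*(-11))) = (265*341)/143 = 90365*(1/143) = 8215/13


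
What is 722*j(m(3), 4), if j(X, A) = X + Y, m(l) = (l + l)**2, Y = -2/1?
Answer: 24548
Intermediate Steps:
Y = -2 (Y = -2*1 = -2)
m(l) = 4*l**2 (m(l) = (2*l)**2 = 4*l**2)
j(X, A) = -2 + X (j(X, A) = X - 2 = -2 + X)
722*j(m(3), 4) = 722*(-2 + 4*3**2) = 722*(-2 + 4*9) = 722*(-2 + 36) = 722*34 = 24548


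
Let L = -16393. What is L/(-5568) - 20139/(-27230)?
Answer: 39893953/10829760 ≈ 3.6837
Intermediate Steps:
L/(-5568) - 20139/(-27230) = -16393/(-5568) - 20139/(-27230) = -16393*(-1/5568) - 20139*(-1/27230) = 16393/5568 + 2877/3890 = 39893953/10829760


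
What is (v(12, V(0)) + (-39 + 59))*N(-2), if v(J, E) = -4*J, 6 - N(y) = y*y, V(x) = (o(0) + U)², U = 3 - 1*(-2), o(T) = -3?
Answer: -56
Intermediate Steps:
U = 5 (U = 3 + 2 = 5)
V(x) = 4 (V(x) = (-3 + 5)² = 2² = 4)
N(y) = 6 - y² (N(y) = 6 - y*y = 6 - y²)
(v(12, V(0)) + (-39 + 59))*N(-2) = (-4*12 + (-39 + 59))*(6 - 1*(-2)²) = (-48 + 20)*(6 - 1*4) = -28*(6 - 4) = -28*2 = -56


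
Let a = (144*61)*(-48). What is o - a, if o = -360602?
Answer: 61030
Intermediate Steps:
a = -421632 (a = 8784*(-48) = -421632)
o - a = -360602 - 1*(-421632) = -360602 + 421632 = 61030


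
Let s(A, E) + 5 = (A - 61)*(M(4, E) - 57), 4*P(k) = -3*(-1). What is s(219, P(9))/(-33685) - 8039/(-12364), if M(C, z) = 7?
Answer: 73706227/83296268 ≈ 0.88487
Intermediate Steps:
P(k) = ¾ (P(k) = (-3*(-1))/4 = (¼)*3 = ¾)
s(A, E) = 3045 - 50*A (s(A, E) = -5 + (A - 61)*(7 - 57) = -5 + (-61 + A)*(-50) = -5 + (3050 - 50*A) = 3045 - 50*A)
s(219, P(9))/(-33685) - 8039/(-12364) = (3045 - 50*219)/(-33685) - 8039/(-12364) = (3045 - 10950)*(-1/33685) - 8039*(-1/12364) = -7905*(-1/33685) + 8039/12364 = 1581/6737 + 8039/12364 = 73706227/83296268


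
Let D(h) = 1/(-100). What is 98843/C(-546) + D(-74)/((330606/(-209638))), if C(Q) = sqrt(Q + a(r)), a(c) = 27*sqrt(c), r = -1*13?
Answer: 104819/16530300 + 98843*sqrt(3)/(3*sqrt(-182 + 9*I*sqrt(13))) ≈ 369.8 - 4180.8*I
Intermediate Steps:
D(h) = -1/100
r = -13
C(Q) = sqrt(Q + 27*I*sqrt(13)) (C(Q) = sqrt(Q + 27*sqrt(-13)) = sqrt(Q + 27*(I*sqrt(13))) = sqrt(Q + 27*I*sqrt(13)))
98843/C(-546) + D(-74)/((330606/(-209638))) = 98843/(sqrt(-546 + 27*I*sqrt(13))) - 1/(100*(330606/(-209638))) = 98843/sqrt(-546 + 27*I*sqrt(13)) - 1/(100*(330606*(-1/209638))) = 98843/sqrt(-546 + 27*I*sqrt(13)) - 1/(100*(-165303/104819)) = 98843/sqrt(-546 + 27*I*sqrt(13)) - 1/100*(-104819/165303) = 98843/sqrt(-546 + 27*I*sqrt(13)) + 104819/16530300 = 104819/16530300 + 98843/sqrt(-546 + 27*I*sqrt(13))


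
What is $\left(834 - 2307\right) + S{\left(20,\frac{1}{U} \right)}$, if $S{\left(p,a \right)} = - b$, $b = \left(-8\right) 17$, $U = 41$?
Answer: $-1337$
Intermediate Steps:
$b = -136$
$S{\left(p,a \right)} = 136$ ($S{\left(p,a \right)} = \left(-1\right) \left(-136\right) = 136$)
$\left(834 - 2307\right) + S{\left(20,\frac{1}{U} \right)} = \left(834 - 2307\right) + 136 = -1473 + 136 = -1337$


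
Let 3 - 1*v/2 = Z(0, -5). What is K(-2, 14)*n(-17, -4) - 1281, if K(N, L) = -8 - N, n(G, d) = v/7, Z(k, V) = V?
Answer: -9063/7 ≈ -1294.7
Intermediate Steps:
v = 16 (v = 6 - 2*(-5) = 6 + 10 = 16)
n(G, d) = 16/7
K(-2, 14)*n(-17, -4) - 1281 = (-8 - 1*(-2))*(16/7) - 1281 = (-8 + 2)*(16/7) - 1281 = -6*16/7 - 1281 = -96/7 - 1281 = -9063/7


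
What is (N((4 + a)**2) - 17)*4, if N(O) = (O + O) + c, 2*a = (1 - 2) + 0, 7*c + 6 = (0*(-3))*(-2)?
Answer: 186/7 ≈ 26.571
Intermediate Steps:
c = -6/7 (c = -6/7 + ((0*(-3))*(-2))/7 = -6/7 + (0*(-2))/7 = -6/7 + (1/7)*0 = -6/7 + 0 = -6/7 ≈ -0.85714)
a = -1/2 (a = ((1 - 2) + 0)/2 = (-1 + 0)/2 = (1/2)*(-1) = -1/2 ≈ -0.50000)
N(O) = -6/7 + 2*O (N(O) = (O + O) - 6/7 = 2*O - 6/7 = -6/7 + 2*O)
(N((4 + a)**2) - 17)*4 = ((-6/7 + 2*(4 - 1/2)**2) - 17)*4 = ((-6/7 + 2*(7/2)**2) - 17)*4 = ((-6/7 + 2*(49/4)) - 17)*4 = ((-6/7 + 49/2) - 17)*4 = (331/14 - 17)*4 = (93/14)*4 = 186/7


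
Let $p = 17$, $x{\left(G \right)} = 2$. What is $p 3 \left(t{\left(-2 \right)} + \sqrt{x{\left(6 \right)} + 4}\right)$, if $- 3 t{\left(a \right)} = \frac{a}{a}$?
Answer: $-17 + 51 \sqrt{6} \approx 107.92$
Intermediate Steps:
$t{\left(a \right)} = - \frac{1}{3}$ ($t{\left(a \right)} = - \frac{a \frac{1}{a}}{3} = \left(- \frac{1}{3}\right) 1 = - \frac{1}{3}$)
$p 3 \left(t{\left(-2 \right)} + \sqrt{x{\left(6 \right)} + 4}\right) = 17 \cdot 3 \left(- \frac{1}{3} + \sqrt{2 + 4}\right) = 17 \cdot 3 \left(- \frac{1}{3} + \sqrt{6}\right) = 17 \left(-1 + 3 \sqrt{6}\right) = -17 + 51 \sqrt{6}$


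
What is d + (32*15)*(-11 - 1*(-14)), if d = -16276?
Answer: -14836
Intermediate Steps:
d + (32*15)*(-11 - 1*(-14)) = -16276 + (32*15)*(-11 - 1*(-14)) = -16276 + 480*(-11 + 14) = -16276 + 480*3 = -16276 + 1440 = -14836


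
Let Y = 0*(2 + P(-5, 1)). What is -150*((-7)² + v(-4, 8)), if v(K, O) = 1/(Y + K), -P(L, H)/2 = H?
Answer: -14625/2 ≈ -7312.5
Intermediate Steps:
P(L, H) = -2*H
Y = 0 (Y = 0*(2 - 2*1) = 0*(2 - 2) = 0*0 = 0)
v(K, O) = 1/K (v(K, O) = 1/(0 + K) = 1/K)
-150*((-7)² + v(-4, 8)) = -150*((-7)² + 1/(-4)) = -150*(49 - ¼) = -150*195/4 = -14625/2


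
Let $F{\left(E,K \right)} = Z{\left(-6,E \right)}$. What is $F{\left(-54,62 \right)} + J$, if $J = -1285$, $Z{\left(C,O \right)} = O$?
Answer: $-1339$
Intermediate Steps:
$F{\left(E,K \right)} = E$
$F{\left(-54,62 \right)} + J = -54 - 1285 = -1339$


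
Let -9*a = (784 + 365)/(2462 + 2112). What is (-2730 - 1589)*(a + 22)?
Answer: -1302182819/13722 ≈ -94898.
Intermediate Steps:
a = -383/13722 (a = -(784 + 365)/(9*(2462 + 2112)) = -383/(3*4574) = -1/9*1149/4574 = -383/13722 ≈ -0.027911)
(-2730 - 1589)*(a + 22) = (-2730 - 1589)*(-383/13722 + 22) = -4319*301501/13722 = -1302182819/13722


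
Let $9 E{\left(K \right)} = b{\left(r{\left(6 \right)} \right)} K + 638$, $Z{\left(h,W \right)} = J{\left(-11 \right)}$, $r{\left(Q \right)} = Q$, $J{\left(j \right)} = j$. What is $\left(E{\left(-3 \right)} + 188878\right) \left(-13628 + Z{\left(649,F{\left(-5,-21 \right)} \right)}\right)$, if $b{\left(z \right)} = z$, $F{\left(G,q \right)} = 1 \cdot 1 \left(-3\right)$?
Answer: $- \frac{23193419558}{9} \approx -2.577 \cdot 10^{9}$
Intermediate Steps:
$F{\left(G,q \right)} = -3$ ($F{\left(G,q \right)} = 1 \left(-3\right) = -3$)
$Z{\left(h,W \right)} = -11$
$E{\left(K \right)} = \frac{638}{9} + \frac{2 K}{3}$ ($E{\left(K \right)} = \frac{6 K + 638}{9} = \frac{638 + 6 K}{9} = \frac{638}{9} + \frac{2 K}{3}$)
$\left(E{\left(-3 \right)} + 188878\right) \left(-13628 + Z{\left(649,F{\left(-5,-21 \right)} \right)}\right) = \left(\left(\frac{638}{9} + \frac{2}{3} \left(-3\right)\right) + 188878\right) \left(-13628 - 11\right) = \left(\left(\frac{638}{9} - 2\right) + 188878\right) \left(-13639\right) = \left(\frac{620}{9} + 188878\right) \left(-13639\right) = \frac{1700522}{9} \left(-13639\right) = - \frac{23193419558}{9}$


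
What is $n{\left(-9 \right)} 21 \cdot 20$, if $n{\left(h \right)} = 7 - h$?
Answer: $6720$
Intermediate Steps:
$n{\left(-9 \right)} 21 \cdot 20 = \left(7 - -9\right) 21 \cdot 20 = \left(7 + 9\right) 420 = 16 \cdot 420 = 6720$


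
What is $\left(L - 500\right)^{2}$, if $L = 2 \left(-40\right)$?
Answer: $336400$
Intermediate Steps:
$L = -80$
$\left(L - 500\right)^{2} = \left(-80 - 500\right)^{2} = \left(-580\right)^{2} = 336400$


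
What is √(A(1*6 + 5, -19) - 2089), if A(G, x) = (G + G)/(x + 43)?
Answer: I*√75171/6 ≈ 45.696*I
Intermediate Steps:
A(G, x) = 2*G/(43 + x) (A(G, x) = (2*G)/(43 + x) = 2*G/(43 + x))
√(A(1*6 + 5, -19) - 2089) = √(2*(1*6 + 5)/(43 - 19) - 2089) = √(2*(6 + 5)/24 - 2089) = √(2*11*(1/24) - 2089) = √(11/12 - 2089) = √(-25057/12) = I*√75171/6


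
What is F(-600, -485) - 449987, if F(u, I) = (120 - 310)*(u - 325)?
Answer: -274237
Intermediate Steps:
F(u, I) = 61750 - 190*u (F(u, I) = -190*(-325 + u) = 61750 - 190*u)
F(-600, -485) - 449987 = (61750 - 190*(-600)) - 449987 = (61750 + 114000) - 449987 = 175750 - 449987 = -274237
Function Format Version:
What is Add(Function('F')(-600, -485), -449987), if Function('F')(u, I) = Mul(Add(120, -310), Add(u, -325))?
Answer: -274237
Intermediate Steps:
Function('F')(u, I) = Add(61750, Mul(-190, u)) (Function('F')(u, I) = Mul(-190, Add(-325, u)) = Add(61750, Mul(-190, u)))
Add(Function('F')(-600, -485), -449987) = Add(Add(61750, Mul(-190, -600)), -449987) = Add(Add(61750, 114000), -449987) = Add(175750, -449987) = -274237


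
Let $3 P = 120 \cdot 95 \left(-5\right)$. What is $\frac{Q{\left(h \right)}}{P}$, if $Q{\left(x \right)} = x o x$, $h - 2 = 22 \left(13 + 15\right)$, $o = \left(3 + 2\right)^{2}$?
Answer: $- \frac{95481}{190} \approx -502.53$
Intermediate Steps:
$o = 25$ ($o = 5^{2} = 25$)
$P = -19000$ ($P = \frac{120 \cdot 95 \left(-5\right)}{3} = \frac{11400 \left(-5\right)}{3} = \frac{1}{3} \left(-57000\right) = -19000$)
$h = 618$ ($h = 2 + 22 \left(13 + 15\right) = 2 + 22 \cdot 28 = 2 + 616 = 618$)
$Q{\left(x \right)} = 25 x^{2}$ ($Q{\left(x \right)} = x 25 x = 25 x x = 25 x^{2}$)
$\frac{Q{\left(h \right)}}{P} = \frac{25 \cdot 618^{2}}{-19000} = 25 \cdot 381924 \left(- \frac{1}{19000}\right) = 9548100 \left(- \frac{1}{19000}\right) = - \frac{95481}{190}$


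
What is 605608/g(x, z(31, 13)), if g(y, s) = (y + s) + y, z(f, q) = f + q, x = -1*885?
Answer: -302804/863 ≈ -350.87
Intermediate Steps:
x = -885
g(y, s) = s + 2*y (g(y, s) = (s + y) + y = s + 2*y)
605608/g(x, z(31, 13)) = 605608/((31 + 13) + 2*(-885)) = 605608/(44 - 1770) = 605608/(-1726) = 605608*(-1/1726) = -302804/863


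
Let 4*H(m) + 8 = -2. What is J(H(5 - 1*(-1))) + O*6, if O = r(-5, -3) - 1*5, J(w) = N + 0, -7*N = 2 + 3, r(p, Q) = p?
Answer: -425/7 ≈ -60.714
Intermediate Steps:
H(m) = -5/2 (H(m) = -2 + (¼)*(-2) = -2 - ½ = -5/2)
N = -5/7 (N = -(2 + 3)/7 = -⅐*5 = -5/7 ≈ -0.71429)
J(w) = -5/7 (J(w) = -5/7 + 0 = -5/7)
O = -10 (O = -5 - 1*5 = -5 - 5 = -10)
J(H(5 - 1*(-1))) + O*6 = -5/7 - 10*6 = -5/7 - 60 = -425/7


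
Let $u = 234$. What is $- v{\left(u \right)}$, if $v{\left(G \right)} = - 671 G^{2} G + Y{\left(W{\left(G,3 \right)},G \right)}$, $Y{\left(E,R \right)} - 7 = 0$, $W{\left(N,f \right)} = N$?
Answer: $8597458577$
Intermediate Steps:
$Y{\left(E,R \right)} = 7$ ($Y{\left(E,R \right)} = 7 + 0 = 7$)
$v{\left(G \right)} = 7 - 671 G^{3}$ ($v{\left(G \right)} = - 671 G^{2} G + 7 = - 671 G^{3} + 7 = 7 - 671 G^{3}$)
$- v{\left(u \right)} = - (7 - 671 \cdot 234^{3}) = - (7 - 8597458584) = \left(-1\right) \left(-8597458577\right) = 8597458577$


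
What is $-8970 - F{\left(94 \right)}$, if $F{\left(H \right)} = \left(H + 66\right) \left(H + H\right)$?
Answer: $-39050$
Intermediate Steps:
$F{\left(H \right)} = 2 H \left(66 + H\right)$ ($F{\left(H \right)} = \left(66 + H\right) 2 H = 2 H \left(66 + H\right)$)
$-8970 - F{\left(94 \right)} = -8970 - 2 \cdot 94 \left(66 + 94\right) = -8970 - 2 \cdot 94 \cdot 160 = -8970 - 30080 = -39050$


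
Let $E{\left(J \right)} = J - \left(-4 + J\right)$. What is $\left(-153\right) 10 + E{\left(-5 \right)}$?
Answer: $-1526$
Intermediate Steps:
$E{\left(J \right)} = 4$
$\left(-153\right) 10 + E{\left(-5 \right)} = \left(-153\right) 10 + 4 = -1530 + 4 = -1526$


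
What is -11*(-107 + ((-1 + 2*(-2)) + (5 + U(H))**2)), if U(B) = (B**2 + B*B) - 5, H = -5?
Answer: -26268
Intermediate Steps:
U(B) = -5 + 2*B**2 (U(B) = (B**2 + B**2) - 5 = 2*B**2 - 5 = -5 + 2*B**2)
-11*(-107 + ((-1 + 2*(-2)) + (5 + U(H))**2)) = -11*(-107 + ((-1 + 2*(-2)) + (5 + (-5 + 2*(-5)**2))**2)) = -11*(-107 + ((-1 - 4) + (5 + (-5 + 2*25))**2)) = -11*(-107 + (-5 + (5 + (-5 + 50))**2)) = -11*(-107 + (-5 + (5 + 45)**2)) = -11*(-107 + (-5 + 50**2)) = -11*(-107 + (-5 + 2500)) = -11*(-107 + 2495) = -11*2388 = -26268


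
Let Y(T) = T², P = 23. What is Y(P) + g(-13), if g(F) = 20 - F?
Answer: 562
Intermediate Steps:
Y(P) + g(-13) = 23² + (20 - 1*(-13)) = 529 + (20 + 13) = 529 + 33 = 562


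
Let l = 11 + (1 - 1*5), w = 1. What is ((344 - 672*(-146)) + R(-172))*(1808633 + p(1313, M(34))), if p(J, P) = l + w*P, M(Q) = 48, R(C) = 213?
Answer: 178461436272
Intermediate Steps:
l = 7 (l = 11 + (1 - 5) = 11 - 4 = 7)
p(J, P) = 7 + P (p(J, P) = 7 + 1*P = 7 + P)
((344 - 672*(-146)) + R(-172))*(1808633 + p(1313, M(34))) = ((344 - 672*(-146)) + 213)*(1808633 + (7 + 48)) = ((344 + 98112) + 213)*(1808633 + 55) = (98456 + 213)*1808688 = 98669*1808688 = 178461436272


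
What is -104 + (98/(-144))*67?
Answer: -10771/72 ≈ -149.60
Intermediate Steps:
-104 + (98/(-144))*67 = -104 + (98*(-1/144))*67 = -104 - 49/72*67 = -104 - 3283/72 = -10771/72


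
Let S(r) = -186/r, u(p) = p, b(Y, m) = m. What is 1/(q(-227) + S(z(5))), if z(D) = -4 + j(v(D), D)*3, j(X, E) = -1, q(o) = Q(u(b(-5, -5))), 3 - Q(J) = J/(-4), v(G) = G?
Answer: 28/793 ≈ 0.035309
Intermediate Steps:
Q(J) = 3 + J/4 (Q(J) = 3 - J/(-4) = 3 - J*(-1)/4 = 3 - (-1)*J/4 = 3 + J/4)
q(o) = 7/4 (q(o) = 3 + (¼)*(-5) = 3 - 5/4 = 7/4)
z(D) = -7 (z(D) = -4 - 1*3 = -4 - 3 = -7)
1/(q(-227) + S(z(5))) = 1/(7/4 - 186/(-7)) = 1/(7/4 - 186*(-⅐)) = 1/(7/4 + 186/7) = 1/(793/28) = 28/793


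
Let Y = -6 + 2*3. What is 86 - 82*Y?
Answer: 86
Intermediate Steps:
Y = 0 (Y = -6 + 6 = 0)
86 - 82*Y = 86 - 82*0 = 86 + 0 = 86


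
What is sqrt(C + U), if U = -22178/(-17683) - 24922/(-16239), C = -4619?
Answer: I*sqrt(380641484540420605095)/287154237 ≈ 67.943*I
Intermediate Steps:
U = 800844268/287154237 (U = -22178*(-1/17683) - 24922*(-1/16239) = 22178/17683 + 24922/16239 = 800844268/287154237 ≈ 2.7889)
sqrt(C + U) = sqrt(-4619 + 800844268/287154237) = sqrt(-1325564576435/287154237) = I*sqrt(380641484540420605095)/287154237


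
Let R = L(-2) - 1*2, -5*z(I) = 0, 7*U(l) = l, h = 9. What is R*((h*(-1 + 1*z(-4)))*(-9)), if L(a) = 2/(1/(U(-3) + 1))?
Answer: -486/7 ≈ -69.429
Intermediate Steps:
U(l) = l/7
z(I) = 0 (z(I) = -⅕*0 = 0)
L(a) = 8/7 (L(a) = 2/(1/((⅐)*(-3) + 1)) = 2/(1/(-3/7 + 1)) = 2/(1/(4/7)) = 2/(7/4) = 2*(4/7) = 8/7)
R = -6/7 (R = 8/7 - 1*2 = 8/7 - 2 = -6/7 ≈ -0.85714)
R*((h*(-1 + 1*z(-4)))*(-9)) = -6*9*(-1 + 1*0)*(-9)/7 = -6*9*(-1 + 0)*(-9)/7 = -6*9*(-1)*(-9)/7 = -(-54)*(-9)/7 = -6/7*81 = -486/7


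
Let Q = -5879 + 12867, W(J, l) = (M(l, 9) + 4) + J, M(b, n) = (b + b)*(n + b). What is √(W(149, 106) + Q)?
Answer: √31521 ≈ 177.54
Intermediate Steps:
M(b, n) = 2*b*(b + n) (M(b, n) = (2*b)*(b + n) = 2*b*(b + n))
W(J, l) = 4 + J + 2*l*(9 + l) (W(J, l) = (2*l*(l + 9) + 4) + J = (2*l*(9 + l) + 4) + J = (4 + 2*l*(9 + l)) + J = 4 + J + 2*l*(9 + l))
Q = 6988
√(W(149, 106) + Q) = √((4 + 149 + 2*106*(9 + 106)) + 6988) = √((4 + 149 + 2*106*115) + 6988) = √((4 + 149 + 24380) + 6988) = √(24533 + 6988) = √31521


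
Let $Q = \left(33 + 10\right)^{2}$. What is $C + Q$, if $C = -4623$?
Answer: $-2774$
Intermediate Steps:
$Q = 1849$ ($Q = 43^{2} = 1849$)
$C + Q = -4623 + 1849 = -2774$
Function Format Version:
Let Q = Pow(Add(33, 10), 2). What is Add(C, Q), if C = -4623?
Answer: -2774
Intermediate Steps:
Q = 1849 (Q = Pow(43, 2) = 1849)
Add(C, Q) = Add(-4623, 1849) = -2774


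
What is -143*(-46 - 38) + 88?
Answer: 12100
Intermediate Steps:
-143*(-46 - 38) + 88 = -143*(-84) + 88 = 12012 + 88 = 12100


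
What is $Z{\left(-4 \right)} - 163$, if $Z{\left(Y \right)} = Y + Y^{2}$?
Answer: $-151$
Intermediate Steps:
$Z{\left(-4 \right)} - 163 = - 4 \left(1 - 4\right) - 163 = \left(-4\right) \left(-3\right) + \left(\left(-223 + 930\right) - 870\right) = 12 + \left(707 - 870\right) = 12 - 163 = -151$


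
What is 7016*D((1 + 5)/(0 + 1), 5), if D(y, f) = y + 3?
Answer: 63144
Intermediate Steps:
D(y, f) = 3 + y
7016*D((1 + 5)/(0 + 1), 5) = 7016*(3 + (1 + 5)/(0 + 1)) = 7016*(3 + 6/1) = 7016*(3 + 6*1) = 7016*(3 + 6) = 7016*9 = 63144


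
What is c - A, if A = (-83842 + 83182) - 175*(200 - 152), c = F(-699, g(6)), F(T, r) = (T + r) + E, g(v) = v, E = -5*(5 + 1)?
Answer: 8337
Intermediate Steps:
E = -30 (E = -5*6 = -30)
F(T, r) = -30 + T + r (F(T, r) = (T + r) - 30 = -30 + T + r)
c = -723 (c = -30 - 699 + 6 = -723)
A = -9060 (A = -660 - 175*48 = -660 - 8400 = -9060)
c - A = -723 - 1*(-9060) = -723 + 9060 = 8337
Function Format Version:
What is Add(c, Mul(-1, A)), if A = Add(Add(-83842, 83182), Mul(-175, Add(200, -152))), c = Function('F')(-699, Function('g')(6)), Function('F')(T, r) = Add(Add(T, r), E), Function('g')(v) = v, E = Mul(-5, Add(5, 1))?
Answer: 8337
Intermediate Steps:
E = -30 (E = Mul(-5, 6) = -30)
Function('F')(T, r) = Add(-30, T, r) (Function('F')(T, r) = Add(Add(T, r), -30) = Add(-30, T, r))
c = -723 (c = Add(-30, -699, 6) = -723)
A = -9060 (A = Add(-660, Mul(-175, 48)) = Add(-660, -8400) = -9060)
Add(c, Mul(-1, A)) = Add(-723, Mul(-1, -9060)) = Add(-723, 9060) = 8337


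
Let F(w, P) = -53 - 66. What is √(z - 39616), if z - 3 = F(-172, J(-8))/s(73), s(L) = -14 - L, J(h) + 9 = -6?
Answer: 2*I*√74955111/87 ≈ 199.03*I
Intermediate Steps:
J(h) = -15 (J(h) = -9 - 6 = -15)
F(w, P) = -119
z = 380/87 (z = 3 - 119/(-14 - 1*73) = 3 - 119/(-14 - 73) = 3 - 119/(-87) = 3 - 119*(-1/87) = 3 + 119/87 = 380/87 ≈ 4.3678)
√(z - 39616) = √(380/87 - 39616) = √(-3446212/87) = 2*I*√74955111/87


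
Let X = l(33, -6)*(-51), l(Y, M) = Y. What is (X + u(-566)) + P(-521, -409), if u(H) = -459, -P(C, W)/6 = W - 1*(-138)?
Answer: -516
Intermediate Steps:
P(C, W) = -828 - 6*W (P(C, W) = -6*(W - 1*(-138)) = -6*(W + 138) = -6*(138 + W) = -828 - 6*W)
X = -1683 (X = 33*(-51) = -1683)
(X + u(-566)) + P(-521, -409) = (-1683 - 459) + (-828 - 6*(-409)) = -2142 + (-828 + 2454) = -2142 + 1626 = -516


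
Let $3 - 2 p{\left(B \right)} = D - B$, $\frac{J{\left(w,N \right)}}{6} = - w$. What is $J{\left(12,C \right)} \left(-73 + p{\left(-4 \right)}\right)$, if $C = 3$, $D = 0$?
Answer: $5292$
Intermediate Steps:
$J{\left(w,N \right)} = - 6 w$ ($J{\left(w,N \right)} = 6 \left(- w\right) = - 6 w$)
$p{\left(B \right)} = \frac{3}{2} + \frac{B}{2}$ ($p{\left(B \right)} = \frac{3}{2} - \frac{0 - B}{2} = \frac{3}{2} - \frac{\left(-1\right) B}{2} = \frac{3}{2} + \frac{B}{2}$)
$J{\left(12,C \right)} \left(-73 + p{\left(-4 \right)}\right) = \left(-6\right) 12 \left(-73 + \left(\frac{3}{2} + \frac{1}{2} \left(-4\right)\right)\right) = - 72 \left(-73 + \left(\frac{3}{2} - 2\right)\right) = - 72 \left(-73 - \frac{1}{2}\right) = \left(-72\right) \left(- \frac{147}{2}\right) = 5292$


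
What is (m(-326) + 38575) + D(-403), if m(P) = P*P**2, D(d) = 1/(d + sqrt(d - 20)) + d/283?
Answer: -1594759492191201/46081456 - 3*I*sqrt(47)/162832 ≈ -3.4607e+7 - 0.00012631*I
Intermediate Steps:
D(d) = 1/(d + sqrt(-20 + d)) + d/283 (D(d) = 1/(d + sqrt(-20 + d)) + d*(1/283) = 1/(d + sqrt(-20 + d)) + d/283)
m(P) = P**3
(m(-326) + 38575) + D(-403) = ((-326)**3 + 38575) + (283 + (-403)**2 - 403*sqrt(-20 - 403))/(283*(-403 + sqrt(-20 - 403))) = (-34645976 + 38575) + (283 + 162409 - 1209*I*sqrt(47))/(283*(-403 + sqrt(-423))) = -34607401 + (283 + 162409 - 1209*I*sqrt(47))/(283*(-403 + 3*I*sqrt(47))) = -34607401 + (162692 - 1209*I*sqrt(47))/(283*(-403 + 3*I*sqrt(47)))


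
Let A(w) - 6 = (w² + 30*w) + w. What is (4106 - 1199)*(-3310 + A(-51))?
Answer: -6639588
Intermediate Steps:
A(w) = 6 + w² + 31*w (A(w) = 6 + ((w² + 30*w) + w) = 6 + (w² + 31*w) = 6 + w² + 31*w)
(4106 - 1199)*(-3310 + A(-51)) = (4106 - 1199)*(-3310 + (6 + (-51)² + 31*(-51))) = 2907*(-3310 + (6 + 2601 - 1581)) = 2907*(-3310 + 1026) = 2907*(-2284) = -6639588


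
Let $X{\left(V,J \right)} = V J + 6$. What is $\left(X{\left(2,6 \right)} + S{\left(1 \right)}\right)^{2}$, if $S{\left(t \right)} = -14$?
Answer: $16$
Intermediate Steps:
$X{\left(V,J \right)} = 6 + J V$ ($X{\left(V,J \right)} = J V + 6 = 6 + J V$)
$\left(X{\left(2,6 \right)} + S{\left(1 \right)}\right)^{2} = \left(\left(6 + 6 \cdot 2\right) - 14\right)^{2} = \left(\left(6 + 12\right) - 14\right)^{2} = \left(18 - 14\right)^{2} = 4^{2} = 16$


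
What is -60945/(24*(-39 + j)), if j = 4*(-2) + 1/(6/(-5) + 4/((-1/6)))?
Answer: 1279845/23708 ≈ 53.984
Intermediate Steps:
j = -1013/126 (j = -8 + 1/(6*(-⅕) + 4/((-1*⅙))) = -8 + 1/(-6/5 + 4/(-⅙)) = -8 + 1/(-6/5 + 4*(-6)) = -8 + 1/(-6/5 - 24) = -8 + 1/(-126/5) = -8 - 5/126 = -1013/126 ≈ -8.0397)
-60945/(24*(-39 + j)) = -60945/(24*(-39 - 1013/126)) = -60945/(24*(-5927/126)) = -60945/(-23708/21) = -60945*(-21)/23708 = -1*(-1279845/23708) = 1279845/23708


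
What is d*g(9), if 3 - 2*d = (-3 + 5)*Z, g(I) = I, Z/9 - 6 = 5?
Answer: -1755/2 ≈ -877.50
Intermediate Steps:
Z = 99 (Z = 54 + 9*5 = 54 + 45 = 99)
d = -195/2 (d = 3/2 - (-3 + 5)*99/2 = 3/2 - 99 = -195/2 ≈ -97.500)
d*g(9) = -195/2*9 = -1755/2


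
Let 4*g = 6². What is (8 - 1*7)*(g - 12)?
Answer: -3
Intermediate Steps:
g = 9 (g = (¼)*6² = (¼)*36 = 9)
(8 - 1*7)*(g - 12) = (8 - 1*7)*(9 - 12) = (8 - 7)*(-3) = 1*(-3) = -3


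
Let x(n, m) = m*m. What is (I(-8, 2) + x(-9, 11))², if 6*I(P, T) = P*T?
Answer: 126025/9 ≈ 14003.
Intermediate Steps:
x(n, m) = m²
I(P, T) = P*T/6 (I(P, T) = (P*T)/6 = P*T/6)
(I(-8, 2) + x(-9, 11))² = ((⅙)*(-8)*2 + 11²)² = (-8/3 + 121)² = (355/3)² = 126025/9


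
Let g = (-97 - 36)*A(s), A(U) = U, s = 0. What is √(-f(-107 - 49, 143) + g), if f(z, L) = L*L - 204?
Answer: I*√20245 ≈ 142.28*I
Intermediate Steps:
f(z, L) = -204 + L² (f(z, L) = L² - 204 = -204 + L²)
g = 0 (g = (-97 - 36)*0 = -133*0 = 0)
√(-f(-107 - 49, 143) + g) = √(-(-204 + 143²) + 0) = √(-(-204 + 20449) + 0) = √(-1*20245 + 0) = √(-20245 + 0) = √(-20245) = I*√20245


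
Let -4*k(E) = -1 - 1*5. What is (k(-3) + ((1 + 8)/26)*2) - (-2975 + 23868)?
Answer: -543161/26 ≈ -20891.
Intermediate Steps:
k(E) = 3/2 (k(E) = -(-1 - 1*5)/4 = -(-1 - 5)/4 = -1/4*(-6) = 3/2)
(k(-3) + ((1 + 8)/26)*2) - (-2975 + 23868) = (3/2 + ((1 + 8)/26)*2) - (-2975 + 23868) = (3/2 + (9*(1/26))*2) - 1*20893 = (3/2 + (9/26)*2) - 20893 = (3/2 + 9/13) - 20893 = 57/26 - 20893 = -543161/26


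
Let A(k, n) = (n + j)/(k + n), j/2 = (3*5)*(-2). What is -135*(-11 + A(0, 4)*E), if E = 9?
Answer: 18495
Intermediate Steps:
j = -60 (j = 2*((3*5)*(-2)) = 2*(15*(-2)) = 2*(-30) = -60)
A(k, n) = (-60 + n)/(k + n) (A(k, n) = (n - 60)/(k + n) = (-60 + n)/(k + n))
-135*(-11 + A(0, 4)*E) = -135*(-11 + ((-60 + 4)/(0 + 4))*9) = -135*(-11 + (-56/4)*9) = -135*(-11 + ((¼)*(-56))*9) = -135*(-11 - 14*9) = -135*(-11 - 126) = -135*(-137) = 18495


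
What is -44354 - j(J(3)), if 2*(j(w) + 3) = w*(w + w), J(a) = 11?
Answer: -44472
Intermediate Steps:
j(w) = -3 + w**2 (j(w) = -3 + (w*(w + w))/2 = -3 + (w*(2*w))/2 = -3 + (2*w**2)/2 = -3 + w**2)
-44354 - j(J(3)) = -44354 - (-3 + 11**2) = -44354 - (-3 + 121) = -44354 - 1*118 = -44354 - 118 = -44472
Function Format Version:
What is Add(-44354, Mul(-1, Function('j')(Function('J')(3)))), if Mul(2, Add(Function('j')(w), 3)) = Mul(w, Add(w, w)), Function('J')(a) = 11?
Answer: -44472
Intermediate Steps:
Function('j')(w) = Add(-3, Pow(w, 2)) (Function('j')(w) = Add(-3, Mul(Rational(1, 2), Mul(w, Add(w, w)))) = Add(-3, Mul(Rational(1, 2), Mul(w, Mul(2, w)))) = Add(-3, Mul(Rational(1, 2), Mul(2, Pow(w, 2)))) = Add(-3, Pow(w, 2)))
Add(-44354, Mul(-1, Function('j')(Function('J')(3)))) = Add(-44354, Mul(-1, Add(-3, Pow(11, 2)))) = Add(-44354, Mul(-1, Add(-3, 121))) = Add(-44354, Mul(-1, 118)) = Add(-44354, -118) = -44472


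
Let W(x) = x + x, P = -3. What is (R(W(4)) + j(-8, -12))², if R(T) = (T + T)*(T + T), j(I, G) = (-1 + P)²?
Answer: 73984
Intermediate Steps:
W(x) = 2*x
j(I, G) = 16 (j(I, G) = (-1 - 3)² = (-4)² = 16)
R(T) = 4*T² (R(T) = (2*T)*(2*T) = 4*T²)
(R(W(4)) + j(-8, -12))² = (4*(2*4)² + 16)² = (4*8² + 16)² = (4*64 + 16)² = (256 + 16)² = 272² = 73984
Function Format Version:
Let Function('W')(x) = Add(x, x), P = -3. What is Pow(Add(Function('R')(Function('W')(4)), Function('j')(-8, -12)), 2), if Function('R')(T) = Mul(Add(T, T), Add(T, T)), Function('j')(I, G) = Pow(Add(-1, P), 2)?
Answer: 73984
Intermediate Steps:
Function('W')(x) = Mul(2, x)
Function('j')(I, G) = 16 (Function('j')(I, G) = Pow(Add(-1, -3), 2) = Pow(-4, 2) = 16)
Function('R')(T) = Mul(4, Pow(T, 2)) (Function('R')(T) = Mul(Mul(2, T), Mul(2, T)) = Mul(4, Pow(T, 2)))
Pow(Add(Function('R')(Function('W')(4)), Function('j')(-8, -12)), 2) = Pow(Add(Mul(4, Pow(Mul(2, 4), 2)), 16), 2) = Pow(Add(Mul(4, Pow(8, 2)), 16), 2) = Pow(Add(Mul(4, 64), 16), 2) = Pow(Add(256, 16), 2) = Pow(272, 2) = 73984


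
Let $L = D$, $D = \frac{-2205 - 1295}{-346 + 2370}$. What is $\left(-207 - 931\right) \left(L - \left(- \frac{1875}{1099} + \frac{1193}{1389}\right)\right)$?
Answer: $\frac{387661701173}{386207283} \approx 1003.8$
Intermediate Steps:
$D = - \frac{875}{506}$ ($D = - \frac{3500}{2024} = \left(-3500\right) \frac{1}{2024} = - \frac{875}{506} \approx -1.7292$)
$L = - \frac{875}{506} \approx -1.7292$
$\left(-207 - 931\right) \left(L - \left(- \frac{1875}{1099} + \frac{1193}{1389}\right)\right) = \left(-207 - 931\right) \left(- \frac{875}{506} - \left(- \frac{1875}{1099} + \frac{1193}{1389}\right)\right) = - 1138 \left(- \frac{875}{506} - - \frac{1293268}{1526511}\right) = - 1138 \left(- \frac{875}{506} + \left(\frac{1875}{1099} - \frac{1193}{1389}\right)\right) = - 1138 \left(- \frac{875}{506} + \frac{1293268}{1526511}\right) = \left(-1138\right) \left(- \frac{681303517}{772414566}\right) = \frac{387661701173}{386207283}$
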